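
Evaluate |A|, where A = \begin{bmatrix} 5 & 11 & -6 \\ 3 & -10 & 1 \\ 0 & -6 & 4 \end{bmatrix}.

The determinant is -194.

Expand along column 1:
  + 5 · |-10 1; -6 4| = 5·(-40 − (-6)) = -170
  − 3 · |11 -6; -6 4| = −3·(44 − 36) = -24
Sum: (-170) + (-24) = -194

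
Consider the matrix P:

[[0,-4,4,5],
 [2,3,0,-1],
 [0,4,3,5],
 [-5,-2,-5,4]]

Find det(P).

|P| = 429

Expand along column 1 (it has 2 zeros):
  − (2) · M_21   where M_21 = det([-4 4 5; 4 3 5; -2 -5 4]) = -322
  − (-5) · M_41   where M_41 = det([-4 4 5; 3 0 -1; 4 3 5]) = -43
det = (-1)·(2)·(-322) + (-1)·(-5)·(-43) = 429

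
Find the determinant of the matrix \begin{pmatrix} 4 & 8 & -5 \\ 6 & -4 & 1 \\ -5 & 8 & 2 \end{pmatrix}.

Expand along row 1:
  + 4 · |-4 1; 8 2| = 4·(-8 − 8) = -64
  − 8 · |6 1; -5 2| = −8·(12 − (-5)) = -136
  + (-5) · |6 -4; -5 8| = (-5)·(48 − 20) = -140
Sum: (-64) + (-136) + (-140) = -340

-340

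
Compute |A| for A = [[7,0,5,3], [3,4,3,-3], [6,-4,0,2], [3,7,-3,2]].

-1692

Expand along row 1 (it has 1 zero):
  + (7) · M_11   where M_11 = det([4 3 -3; -4 0 2; 7 -3 2]) = 54
  + (5) · M_13   where M_13 = det([3 4 -3; 6 -4 2; 3 7 2]) = -252
  − (3) · M_14   where M_14 = det([3 4 3; 6 -4 0; 3 7 -3]) = 270
det = (+1)·(7)·(54) + (+1)·(5)·(-252) + (-1)·(3)·(270) = -1692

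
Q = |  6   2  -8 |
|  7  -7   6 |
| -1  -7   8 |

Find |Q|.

|Q| = 240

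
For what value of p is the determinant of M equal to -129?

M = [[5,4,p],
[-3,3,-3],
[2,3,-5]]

p = 1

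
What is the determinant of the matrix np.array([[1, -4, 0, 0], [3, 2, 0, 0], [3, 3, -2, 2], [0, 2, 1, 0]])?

The determinant is -28.

The matrix is block lower-triangular with a 2×2 block and a 2×2 block on the diagonal, so its determinant equals the product of the determinants of the diagonal blocks.
det of the 2×2 block = 14
det of the 2×2 block = -2
det = (14)·(-2) = -28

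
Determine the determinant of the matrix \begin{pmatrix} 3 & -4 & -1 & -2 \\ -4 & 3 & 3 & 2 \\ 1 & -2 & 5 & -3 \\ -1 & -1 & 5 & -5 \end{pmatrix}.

Expand along row 1:
  + (3) · M_11   where M_11 = det([3 3 2; -2 5 -3; -1 5 -5]) = -61
  − (-4) · M_12   where M_12 = det([-4 3 2; 1 5 -3; -1 5 -5]) = 84
  + (-1) · M_13   where M_13 = det([-4 3 2; 1 -2 -3; -1 -1 -5]) = -10
  − (-2) · M_14   where M_14 = det([-4 3 3; 1 -2 5; -1 -1 5]) = -19
det = (+1)·(3)·(-61) + (-1)·(-4)·(84) + (+1)·(-1)·(-10) + (-1)·(-2)·(-19) = 125

125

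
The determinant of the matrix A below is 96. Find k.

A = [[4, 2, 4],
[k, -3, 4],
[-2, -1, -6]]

Expanding along the row containing k, det(A) is linear in k: det(A) = (8)·k + (48).
Set (8)·k + (48) = 96  ⇒  (8)·k = 48  ⇒  k = 6.

k = 6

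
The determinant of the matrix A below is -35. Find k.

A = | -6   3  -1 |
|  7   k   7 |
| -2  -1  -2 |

Expanding along the column containing k, det(A) is linear in k: det(A) = (10)·k + (-35).
Set (10)·k + (-35) = -35  ⇒  (10)·k = 0  ⇒  k = 0.

0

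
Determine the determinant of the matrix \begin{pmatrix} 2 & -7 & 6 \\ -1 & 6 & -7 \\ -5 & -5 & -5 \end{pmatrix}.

Expand along column 1:
  + 2 · |6 -7; -5 -5| = 2·(-30 − 35) = -130
  − (-1) · |-7 6; -5 -5| = −(-1)·(35 − (-30)) = 65
  + (-5) · |-7 6; 6 -7| = (-5)·(49 − 36) = -65
Sum: (-130) + (65) + (-65) = -130

The determinant is -130.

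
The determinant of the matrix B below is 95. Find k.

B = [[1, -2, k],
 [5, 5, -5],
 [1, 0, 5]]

Expanding along the row containing k, det(B) is linear in k: det(B) = (-5)·k + (85).
Set (-5)·k + (85) = 95  ⇒  (-5)·k = 10  ⇒  k = -2.

-2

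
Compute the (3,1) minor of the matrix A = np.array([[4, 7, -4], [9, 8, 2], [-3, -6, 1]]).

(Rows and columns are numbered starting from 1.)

Delete row 3 and column 1; the remaining 2×2 submatrix is [7 -4; 8 2].
Its determinant is 7·2 − (-4)·8 = 46.

The minor is 46.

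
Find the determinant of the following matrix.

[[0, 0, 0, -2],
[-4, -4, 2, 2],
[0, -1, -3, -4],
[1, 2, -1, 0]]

The determinant is -28.

Expand along row 1 (it has 3 zeros):
  − (-2) · M_14   where M_14 = det([-4 -4 2; 0 -1 -3; 1 2 -1]) = -14
det = (-1)·(-2)·(-14) = -28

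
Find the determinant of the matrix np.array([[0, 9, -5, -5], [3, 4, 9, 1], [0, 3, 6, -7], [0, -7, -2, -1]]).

Expand along column 1 (it has 3 zeros):
  − (3) · M_21   where M_21 = det([9 -5 -5; 3 6 -7; -7 -2 -1]) = -620
det = (-1)·(3)·(-620) = 1860

1860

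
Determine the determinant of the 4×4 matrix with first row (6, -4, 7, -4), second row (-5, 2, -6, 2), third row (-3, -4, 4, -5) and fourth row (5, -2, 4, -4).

Expand along row 1:
  + (6) · M_11   where M_11 = det([2 -6 2; -4 4 -5; -2 4 -4]) = 28
  − (-4) · M_12   where M_12 = det([-5 -6 2; -3 4 -5; 5 4 -4]) = 138
  + (7) · M_13   where M_13 = det([-5 2 2; -3 -4 -5; 5 -2 -4]) = -52
  − (-4) · M_14   where M_14 = det([-5 2 -6; -3 -4 4; 5 -2 4]) = -52
det = (+1)·(6)·(28) + (-1)·(-4)·(138) + (+1)·(7)·(-52) + (-1)·(-4)·(-52) = 148

148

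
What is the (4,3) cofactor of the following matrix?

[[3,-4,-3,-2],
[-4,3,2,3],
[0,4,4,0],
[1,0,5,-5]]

Delete row 4 and column 3; the remaining 3×3 submatrix is [3 -4 -2; -4 3 3; 0 4 0].
Its determinant is -4.
The cofactor carries sign (−1)^(4+3) = −1, so C_{4,3} = −(-4) = 4.

The cofactor is 4.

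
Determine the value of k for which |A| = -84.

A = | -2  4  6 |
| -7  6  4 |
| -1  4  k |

2

Expanding along the column containing k, det(A) is linear in k: det(A) = (16)·k + (-116).
Set (16)·k + (-116) = -84  ⇒  (16)·k = 32  ⇒  k = 2.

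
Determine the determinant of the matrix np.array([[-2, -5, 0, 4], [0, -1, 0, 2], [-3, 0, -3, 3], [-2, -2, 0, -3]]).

The determinant is 6.

Expand along column 3 (it has 3 zeros):
  + (-3) · M_33   where M_33 = det([-2 -5 4; 0 -1 2; -2 -2 -3]) = -2
det = (+1)·(-3)·(-2) = 6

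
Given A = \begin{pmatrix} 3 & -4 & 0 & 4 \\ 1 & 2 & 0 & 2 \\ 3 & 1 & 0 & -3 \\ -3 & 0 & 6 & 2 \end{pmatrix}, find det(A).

det(A) = 480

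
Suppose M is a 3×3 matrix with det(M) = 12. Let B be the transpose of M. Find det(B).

det(Mᵀ) = det(M).
det(B) = (1)·(12) = 12

det(B) = 12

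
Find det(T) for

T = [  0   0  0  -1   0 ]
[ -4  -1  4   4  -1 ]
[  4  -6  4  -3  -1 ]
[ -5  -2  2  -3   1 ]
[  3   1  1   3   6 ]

det(T) = -855

Expand along row 1 (it has 4 zeros):
  − (-1) · M_14   where M_14 = det([-4 -1 4 -1; 4 -6 4 -1; -5 -2 2 1; 3 1 1 6]) = -855
det = (-1)·(-1)·(-855) = -855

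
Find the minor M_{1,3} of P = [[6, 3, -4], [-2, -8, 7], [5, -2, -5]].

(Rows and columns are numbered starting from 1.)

The minor is 44.

Delete row 1 and column 3; the remaining 2×2 submatrix is [-2 -8; 5 -2].
Its determinant is (-2)·(-2) − (-8)·5 = 44.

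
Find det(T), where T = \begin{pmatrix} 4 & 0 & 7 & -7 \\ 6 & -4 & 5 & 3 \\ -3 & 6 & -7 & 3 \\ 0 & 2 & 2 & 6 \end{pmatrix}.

Expand along row 1 (it has 1 zero):
  + (4) · M_11   where M_11 = det([-4 5 3; 6 -7 3; 2 2 6]) = 120
  + (7) · M_13   where M_13 = det([6 -4 3; -3 6 3; 0 2 6]) = 90
  − (-7) · M_14   where M_14 = det([6 -4 5; -3 6 -7; 0 2 2]) = 102
det = (+1)·(4)·(120) + (+1)·(7)·(90) + (-1)·(-7)·(102) = 1824

det(T) = 1824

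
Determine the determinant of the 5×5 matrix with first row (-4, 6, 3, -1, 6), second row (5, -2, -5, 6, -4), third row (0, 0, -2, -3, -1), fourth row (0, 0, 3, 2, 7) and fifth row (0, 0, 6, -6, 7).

The matrix is block upper-triangular with a 2×2 block and a 3×3 block on the diagonal, so its determinant equals the product of the determinants of the diagonal blocks.
det of the 2×2 block = -22
det of the 3×3 block = -145
det = (-22)·(-145) = 3190

The determinant is 3190.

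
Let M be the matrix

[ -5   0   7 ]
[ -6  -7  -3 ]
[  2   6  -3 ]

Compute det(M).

|M| = -349

Expand along row 1:
  + (-5) · |-7 -3; 6 -3| = (-5)·(21 − (-18)) = -195
  + 7 · |-6 -7; 2 6| = 7·(-36 − (-14)) = -154
Sum: (-195) + (-154) = -349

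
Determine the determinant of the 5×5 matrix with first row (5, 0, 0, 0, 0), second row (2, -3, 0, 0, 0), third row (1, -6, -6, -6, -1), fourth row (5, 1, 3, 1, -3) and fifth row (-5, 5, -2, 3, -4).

The determinant is 2235.

The matrix is block lower-triangular with a 2×2 block and a 3×3 block on the diagonal, so its determinant equals the product of the determinants of the diagonal blocks.
det of the 2×2 block = -15
det of the 3×3 block = -149
det = (-15)·(-149) = 2235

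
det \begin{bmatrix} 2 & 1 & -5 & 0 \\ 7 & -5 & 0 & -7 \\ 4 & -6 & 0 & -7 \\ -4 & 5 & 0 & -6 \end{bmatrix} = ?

Expand along column 3 (it has 3 zeros):
  + (-5) · M_13   where M_13 = det([7 -5 -7; 4 -6 -7; -4 5 -6]) = 265
det = (+1)·(-5)·(265) = -1325

-1325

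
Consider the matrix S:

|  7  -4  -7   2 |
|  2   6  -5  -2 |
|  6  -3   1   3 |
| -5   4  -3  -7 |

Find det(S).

The determinant is -1311.

Expand along row 1:
  + (7) · M_11   where M_11 = det([6 -5 -2; -3 1 3; 4 -3 -7]) = 47
  − (-4) · M_12   where M_12 = det([2 -5 -2; 6 1 3; -5 -3 -7]) = -105
  + (-7) · M_13   where M_13 = det([2 6 -2; 6 -3 3; -5 4 -7]) = 162
  − (2) · M_14   where M_14 = det([2 6 -5; 6 -3 1; -5 4 -3]) = 43
det = (+1)·(7)·(47) + (-1)·(-4)·(-105) + (+1)·(-7)·(162) + (-1)·(2)·(43) = -1311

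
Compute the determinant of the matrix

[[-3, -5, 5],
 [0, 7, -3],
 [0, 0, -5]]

The determinant is 105.

The matrix is upper triangular, so the determinant is the product of the diagonal entries:
det = (-3) · (7) · (-5) = 105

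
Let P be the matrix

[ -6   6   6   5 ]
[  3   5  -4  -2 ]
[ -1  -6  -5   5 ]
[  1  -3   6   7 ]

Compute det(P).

4118

Expand along row 1:
  + (-6) · M_11   where M_11 = det([5 -4 -2; -6 -5 5; -3 6 7]) = -331
  − (6) · M_12   where M_12 = det([3 -4 -2; -1 -5 5; 1 6 7]) = -241
  + (6) · M_13   where M_13 = det([3 5 -2; -1 -6 5; 1 -3 7]) = -39
  − (5) · M_14   where M_14 = det([3 5 -4; -1 -6 -5; 1 -3 6]) = -184
det = (+1)·(-6)·(-331) + (-1)·(6)·(-241) + (+1)·(6)·(-39) + (-1)·(5)·(-184) = 4118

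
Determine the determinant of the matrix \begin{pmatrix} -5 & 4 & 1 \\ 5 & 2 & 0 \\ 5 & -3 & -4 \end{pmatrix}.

The determinant is 95.

Expand along column 3:
  + 1 · |5 2; 5 -3| = 1·(-15 − 10) = -25
  + (-4) · |-5 4; 5 2| = (-4)·(-10 − 20) = 120
Sum: (-25) + (120) = 95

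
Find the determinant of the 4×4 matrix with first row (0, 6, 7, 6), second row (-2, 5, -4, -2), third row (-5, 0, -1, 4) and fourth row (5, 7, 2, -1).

717

Expand along row 1 (it has 1 zero):
  − (6) · M_12   where M_12 = det([-2 -4 -2; -5 -1 4; 5 2 -1]) = -36
  + (7) · M_13   where M_13 = det([-2 5 -2; -5 0 4; 5 7 -1]) = 201
  − (6) · M_14   where M_14 = det([-2 5 -4; -5 0 -1; 5 7 2]) = 151
det = (-1)·(6)·(-36) + (+1)·(7)·(201) + (-1)·(6)·(151) = 717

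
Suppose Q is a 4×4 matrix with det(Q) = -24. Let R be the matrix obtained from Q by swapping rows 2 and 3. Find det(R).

Swapping two rows multiplies the determinant by −1.
det(R) = (-1)·(-24) = 24

The determinant is 24.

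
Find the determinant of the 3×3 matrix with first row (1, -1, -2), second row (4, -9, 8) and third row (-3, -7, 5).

Expand along row 1:
  + 1 · |-9 8; -7 5| = 1·(-45 − (-56)) = 11
  − (-1) · |4 8; -3 5| = −(-1)·(20 − (-24)) = 44
  + (-2) · |4 -9; -3 -7| = (-2)·(-28 − 27) = 110
Sum: (11) + (44) + (110) = 165

165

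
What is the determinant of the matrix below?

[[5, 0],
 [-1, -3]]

det = 5·(-3) − 0·(-1) = -15 − 0 = -15

-15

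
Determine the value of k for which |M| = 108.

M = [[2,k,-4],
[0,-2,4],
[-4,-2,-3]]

-3

Expanding along the column containing k, det(M) is linear in k: det(M) = (-16)·k + (60).
Set (-16)·k + (60) = 108  ⇒  (-16)·k = 48  ⇒  k = -3.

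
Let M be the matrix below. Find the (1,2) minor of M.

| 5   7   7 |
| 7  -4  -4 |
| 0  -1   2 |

14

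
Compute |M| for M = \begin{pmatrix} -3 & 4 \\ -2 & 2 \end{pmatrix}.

2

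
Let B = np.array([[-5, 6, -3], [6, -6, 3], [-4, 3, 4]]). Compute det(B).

Expand along row 1:
  + (-5) · |-6 3; 3 4| = (-5)·(-24 − 9) = 165
  − 6 · |6 3; -4 4| = −6·(24 − (-12)) = -216
  + (-3) · |6 -6; -4 3| = (-3)·(18 − 24) = 18
Sum: (165) + (-216) + (18) = -33

det(B) = -33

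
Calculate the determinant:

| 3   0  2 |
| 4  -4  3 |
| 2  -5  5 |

-39

Expand along column 2:
  + (-4) · |3 2; 2 5| = (-4)·(15 − 4) = -44
  − (-5) · |3 2; 4 3| = −(-5)·(9 − 8) = 5
Sum: (-44) + (5) = -39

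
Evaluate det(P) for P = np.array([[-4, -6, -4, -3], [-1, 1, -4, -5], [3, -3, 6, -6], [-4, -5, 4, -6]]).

The determinant is -2010.

Expand along row 1:
  + (-4) · M_11   where M_11 = det([1 -4 -5; -3 6 -6; -5 4 -6]) = -150
  − (-6) · M_12   where M_12 = det([-1 -4 -5; 3 6 -6; -4 4 -6]) = -336
  + (-4) · M_13   where M_13 = det([-1 1 -5; 3 -3 -6; -4 -5 -6]) = 189
  − (-3) · M_14   where M_14 = det([-1 1 -4; 3 -3 6; -4 -5 4]) = 54
det = (+1)·(-4)·(-150) + (-1)·(-6)·(-336) + (+1)·(-4)·(189) + (-1)·(-3)·(54) = -2010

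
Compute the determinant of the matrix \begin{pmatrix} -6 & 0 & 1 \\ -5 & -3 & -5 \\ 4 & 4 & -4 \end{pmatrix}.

-200

Expand along row 1:
  + (-6) · |-3 -5; 4 -4| = (-6)·(12 − (-20)) = -192
  + 1 · |-5 -3; 4 4| = 1·(-20 − (-12)) = -8
Sum: (-192) + (-8) = -200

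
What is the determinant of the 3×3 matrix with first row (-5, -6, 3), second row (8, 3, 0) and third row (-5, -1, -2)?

Expand along row 2:
  − 8 · |-6 3; -1 -2| = −8·(12 − (-3)) = -120
  + 3 · |-5 3; -5 -2| = 3·(10 − (-15)) = 75
Sum: (-120) + (75) = -45

-45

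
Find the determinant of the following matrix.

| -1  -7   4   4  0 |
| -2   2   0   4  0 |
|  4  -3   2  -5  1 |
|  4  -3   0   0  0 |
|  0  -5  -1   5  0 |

-492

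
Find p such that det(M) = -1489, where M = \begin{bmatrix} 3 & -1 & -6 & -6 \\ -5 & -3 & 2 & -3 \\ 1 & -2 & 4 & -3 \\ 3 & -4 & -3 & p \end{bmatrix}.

1

Expanding along the row containing p, det(M) is linear in p: det(M) = (-124)·p + (-1365).
Set (-124)·p + (-1365) = -1489  ⇒  (-124)·p = -124  ⇒  p = 1.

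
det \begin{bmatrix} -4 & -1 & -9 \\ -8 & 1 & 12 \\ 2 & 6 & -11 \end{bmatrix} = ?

The determinant is 846.

Expand along row 1:
  + (-4) · |1 12; 6 -11| = (-4)·(-11 − 72) = 332
  − (-1) · |-8 12; 2 -11| = −(-1)·(88 − 24) = 64
  + (-9) · |-8 1; 2 6| = (-9)·(-48 − 2) = 450
Sum: (332) + (64) + (450) = 846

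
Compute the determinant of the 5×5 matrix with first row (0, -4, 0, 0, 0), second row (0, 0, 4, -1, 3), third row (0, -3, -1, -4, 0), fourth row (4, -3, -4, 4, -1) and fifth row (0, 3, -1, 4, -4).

The determinant is 704.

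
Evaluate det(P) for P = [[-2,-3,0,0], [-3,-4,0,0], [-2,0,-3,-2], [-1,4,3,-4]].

-18

P is block lower-triangular with a 2×2 block and a 2×2 block on the diagonal, so its determinant equals the product of the determinants of the diagonal blocks.
det of the 2×2 block = -1
det of the 2×2 block = 18
det = (-1)·(18) = -18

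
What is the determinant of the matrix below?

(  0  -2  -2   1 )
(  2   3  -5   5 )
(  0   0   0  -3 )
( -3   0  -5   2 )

The determinant is -204.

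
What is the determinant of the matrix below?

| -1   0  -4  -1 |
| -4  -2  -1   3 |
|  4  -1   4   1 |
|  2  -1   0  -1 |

The determinant is 52.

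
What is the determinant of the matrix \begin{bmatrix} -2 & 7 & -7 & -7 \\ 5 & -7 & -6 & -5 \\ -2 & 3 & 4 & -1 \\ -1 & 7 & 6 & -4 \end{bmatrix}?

Expand along row 1:
  + (-2) · M_11   where M_11 = det([-7 -6 -5; 3 4 -1; 7 6 -4]) = 90
  − (7) · M_12   where M_12 = det([5 -6 -5; -2 4 -1; -1 6 -4]) = 32
  + (-7) · M_13   where M_13 = det([5 -7 -5; -2 3 -1; -1 7 -4]) = 79
  − (-7) · M_14   where M_14 = det([5 -7 -6; -2 3 4; -1 7 6]) = -40
det = (+1)·(-2)·(90) + (-1)·(7)·(32) + (+1)·(-7)·(79) + (-1)·(-7)·(-40) = -1237

-1237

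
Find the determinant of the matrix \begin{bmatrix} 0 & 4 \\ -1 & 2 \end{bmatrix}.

det = 0·2 − 4·(-1) = 0 − (-4) = 4

The determinant is 4.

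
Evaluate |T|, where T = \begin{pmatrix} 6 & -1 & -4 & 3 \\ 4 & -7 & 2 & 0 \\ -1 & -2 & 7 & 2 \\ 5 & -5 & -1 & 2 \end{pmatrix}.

-236

Expand along row 2 (it has 1 zero):
  − (4) · M_21   where M_21 = det([-1 -4 3; -2 7 2; -5 -1 2]) = 119
  + (-7) · M_22   where M_22 = det([6 -4 3; -1 7 2; 5 -1 2]) = -54
  − (2) · M_23   where M_23 = det([6 -1 3; -1 -2 2; 5 -5 2]) = 69
det = (-1)·(4)·(119) + (+1)·(-7)·(-54) + (-1)·(2)·(69) = -236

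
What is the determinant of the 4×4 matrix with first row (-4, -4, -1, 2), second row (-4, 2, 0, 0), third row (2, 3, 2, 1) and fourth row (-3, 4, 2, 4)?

-66

Expand along row 2 (it has 2 zeros):
  − (-4) · M_21   where M_21 = det([-4 -1 2; 3 2 1; 4 2 4]) = -20
  + (2) · M_22   where M_22 = det([-4 -1 2; 2 2 1; -3 2 4]) = 7
det = (-1)·(-4)·(-20) + (+1)·(2)·(7) = -66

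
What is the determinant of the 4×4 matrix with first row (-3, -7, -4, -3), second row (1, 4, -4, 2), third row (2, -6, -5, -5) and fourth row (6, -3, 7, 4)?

The determinant is 1880.

Expand along row 1:
  + (-3) · M_11   where M_11 = det([4 -4 2; -6 -5 -5; -3 7 4]) = -210
  − (-7) · M_12   where M_12 = det([1 -4 2; 2 -5 -5; 6 7 4]) = 255
  + (-4) · M_13   where M_13 = det([1 4 2; 2 -6 -5; 6 -3 4]) = -131
  − (-3) · M_14   where M_14 = det([1 4 -4; 2 -6 -5; 6 -3 7]) = -353
det = (+1)·(-3)·(-210) + (-1)·(-7)·(255) + (+1)·(-4)·(-131) + (-1)·(-3)·(-353) = 1880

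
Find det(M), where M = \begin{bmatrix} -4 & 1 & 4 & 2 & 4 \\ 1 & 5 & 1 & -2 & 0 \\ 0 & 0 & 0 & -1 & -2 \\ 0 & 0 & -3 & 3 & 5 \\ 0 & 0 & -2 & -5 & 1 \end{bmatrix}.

M is block upper-triangular with a 2×2 block and a 3×3 block on the diagonal, so its determinant equals the product of the determinants of the diagonal blocks.
det of the 2×2 block = -21
det of the 3×3 block = -35
det = (-21)·(-35) = 735

The determinant is 735.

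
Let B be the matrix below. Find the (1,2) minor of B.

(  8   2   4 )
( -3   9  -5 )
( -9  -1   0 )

Delete row 1 and column 2; the remaining 2×2 submatrix is [-3 -5; -9 0].
Its determinant is (-3)·0 − (-5)·(-9) = -45.

-45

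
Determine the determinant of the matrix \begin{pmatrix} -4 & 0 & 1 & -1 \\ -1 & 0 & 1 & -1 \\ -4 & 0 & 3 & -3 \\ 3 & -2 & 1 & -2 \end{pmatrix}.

Expand along column 2 (it has 3 zeros):
  + (-2) · M_42   where M_42 = det([-4 1 -1; -1 1 -1; -4 3 -3]) = 0
det = (+1)·(-2)·(0) = 0

0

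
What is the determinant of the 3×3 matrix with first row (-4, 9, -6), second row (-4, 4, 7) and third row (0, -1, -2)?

-92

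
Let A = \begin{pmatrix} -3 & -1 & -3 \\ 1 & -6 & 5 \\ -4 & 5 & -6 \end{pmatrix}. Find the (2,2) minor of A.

Delete row 2 and column 2; the remaining 2×2 submatrix is [-3 -3; -4 -6].
Its determinant is (-3)·(-6) − (-3)·(-4) = 6.

6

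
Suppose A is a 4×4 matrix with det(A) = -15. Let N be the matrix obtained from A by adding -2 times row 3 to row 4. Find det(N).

The determinant is -15.

Adding a multiple of one row to another leaves the determinant unchanged.
det(N) = (1)·(-15) = -15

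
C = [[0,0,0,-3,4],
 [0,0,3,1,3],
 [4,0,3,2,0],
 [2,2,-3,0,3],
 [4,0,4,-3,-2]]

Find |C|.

-728

Expand along column 2 (it has 4 zeros):
  + (2) · M_42   where M_42 = det([0 0 -3 4; 0 3 1 3; 4 3 2 0; 4 4 -3 -2]) = -364
det = (+1)·(2)·(-364) = -728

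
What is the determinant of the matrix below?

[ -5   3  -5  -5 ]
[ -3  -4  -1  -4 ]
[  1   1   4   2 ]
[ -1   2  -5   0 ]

152

Expand along row 4 (it has 1 zero):
  − (-1) · M_41   where M_41 = det([3 -5 -5; -4 -1 -4; 1 4 2]) = 97
  + (2) · M_42   where M_42 = det([-5 -5 -5; -3 -1 -4; 1 4 2]) = -25
  − (-5) · M_43   where M_43 = det([-5 3 -5; -3 -4 -4; 1 1 2]) = 21
det = (-1)·(-1)·(97) + (+1)·(2)·(-25) + (-1)·(-5)·(21) = 152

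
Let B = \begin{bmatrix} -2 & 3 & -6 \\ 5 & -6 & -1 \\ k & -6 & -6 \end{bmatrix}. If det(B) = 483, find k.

-7

Expanding along the row containing k, det(B) is linear in k: det(B) = (-39)·k + (210).
Set (-39)·k + (210) = 483  ⇒  (-39)·k = 273  ⇒  k = -7.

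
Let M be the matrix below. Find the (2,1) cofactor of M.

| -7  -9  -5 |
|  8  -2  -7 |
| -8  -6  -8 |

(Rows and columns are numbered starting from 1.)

Delete row 2 and column 1; the remaining 2×2 submatrix is [-9 -5; -6 -8].
Its determinant is (-9)·(-8) − (-5)·(-6) = 42.
The cofactor carries sign (−1)^(2+1) = −1, so C_{2,1} = −(42) = -42.

The cofactor is -42.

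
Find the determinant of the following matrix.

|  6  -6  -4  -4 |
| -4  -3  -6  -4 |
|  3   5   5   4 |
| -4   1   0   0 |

-48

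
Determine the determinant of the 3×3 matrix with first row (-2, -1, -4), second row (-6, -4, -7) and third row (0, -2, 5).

Expand along row 3:
  − (-2) · |-2 -4; -6 -7| = −(-2)·(14 − 24) = -20
  + 5 · |-2 -1; -6 -4| = 5·(8 − 6) = 10
Sum: (-20) + (10) = -10

The determinant is -10.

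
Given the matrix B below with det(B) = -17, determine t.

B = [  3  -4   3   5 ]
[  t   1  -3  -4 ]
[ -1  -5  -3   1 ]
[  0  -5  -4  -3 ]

Expanding along the column containing t, det(B) is linear in t: det(B) = (87)·t + (157).
Set (87)·t + (157) = -17  ⇒  (87)·t = -174  ⇒  t = -2.

t = -2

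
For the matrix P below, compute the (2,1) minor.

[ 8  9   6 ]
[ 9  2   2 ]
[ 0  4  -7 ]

Delete row 2 and column 1; the remaining 2×2 submatrix is [9 6; 4 -7].
Its determinant is 9·(-7) − 6·4 = -87.

-87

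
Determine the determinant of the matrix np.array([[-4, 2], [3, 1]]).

The determinant is -10.

det = (-4)·1 − 2·3 = -4 − 6 = -10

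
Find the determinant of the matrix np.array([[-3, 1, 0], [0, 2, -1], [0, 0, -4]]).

24

The matrix is upper triangular, so the determinant is the product of the diagonal entries:
det = (-3) · (2) · (-4) = 24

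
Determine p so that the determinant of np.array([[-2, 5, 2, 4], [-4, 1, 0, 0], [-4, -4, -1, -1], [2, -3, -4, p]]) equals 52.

Expanding along the row containing p, det(B) is linear in p: det(B) = (22)·p + (228).
Set (22)·p + (228) = 52  ⇒  (22)·p = -176  ⇒  p = -8.

p = -8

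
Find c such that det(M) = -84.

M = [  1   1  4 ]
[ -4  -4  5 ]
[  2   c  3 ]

c = 6

Expanding along the row containing c, det(M) is linear in c: det(M) = (-21)·c + (42).
Set (-21)·c + (42) = -84  ⇒  (-21)·c = -126  ⇒  c = 6.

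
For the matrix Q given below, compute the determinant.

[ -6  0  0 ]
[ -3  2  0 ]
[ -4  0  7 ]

Q is lower triangular, so det(Q) is the product of the diagonal entries:
det = (-6) · (2) · (7) = -84

det(Q) = -84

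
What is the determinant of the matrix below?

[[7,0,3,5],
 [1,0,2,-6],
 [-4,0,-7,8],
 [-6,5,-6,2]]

Expand along column 2 (it has 3 zeros):
  + (5) · M_42   where M_42 = det([7 3 5; 1 2 -6; -4 -7 8]) = -129
det = (+1)·(5)·(-129) = -645

The determinant is -645.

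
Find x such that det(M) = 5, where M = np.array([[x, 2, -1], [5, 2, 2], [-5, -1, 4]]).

x = 7

Expanding along the column containing x, det(M) is linear in x: det(M) = (10)·x + (-65).
Set (10)·x + (-65) = 5  ⇒  (10)·x = 70  ⇒  x = 7.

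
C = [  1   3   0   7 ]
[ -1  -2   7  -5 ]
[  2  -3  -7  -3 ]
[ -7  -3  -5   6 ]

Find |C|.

|C| = 1195

Expand along row 1 (it has 1 zero):
  + (1) · M_11   where M_11 = det([-2 7 -5; -3 -7 -3; -3 -5 6]) = 333
  − (3) · M_12   where M_12 = det([-1 7 -5; 2 -7 -3; -7 -5 6]) = 415
  − (7) · M_14   where M_14 = det([-1 -2 7; 2 -3 -7; -7 -3 -5]) = -301
det = (+1)·(1)·(333) + (-1)·(3)·(415) + (-1)·(7)·(-301) = 1195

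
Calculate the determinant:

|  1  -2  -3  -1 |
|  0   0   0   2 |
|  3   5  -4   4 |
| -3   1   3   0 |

-82

Expand along row 2 (it has 3 zeros):
  + (2) · M_24   where M_24 = det([1 -2 -3; 3 5 -4; -3 1 3]) = -41
det = (+1)·(2)·(-41) = -82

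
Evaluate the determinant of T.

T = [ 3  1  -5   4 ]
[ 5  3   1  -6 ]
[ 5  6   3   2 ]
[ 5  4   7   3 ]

|T| = -1260

Expand along row 1:
  + (3) · M_11   where M_11 = det([3 1 -6; 6 3 2; 4 7 3]) = -205
  − (1) · M_12   where M_12 = det([5 1 -6; 5 3 2; 5 7 3]) = -150
  + (-5) · M_13   where M_13 = det([5 3 -6; 5 6 2; 5 4 3]) = 95
  − (4) · M_14   where M_14 = det([5 3 1; 5 6 3; 5 4 7]) = 80
det = (+1)·(3)·(-205) + (-1)·(1)·(-150) + (+1)·(-5)·(95) + (-1)·(4)·(80) = -1260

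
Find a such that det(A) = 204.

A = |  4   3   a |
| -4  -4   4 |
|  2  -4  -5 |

a = 4

Expanding along the row containing a, det(A) is linear in a: det(A) = (24)·a + (108).
Set (24)·a + (108) = 204  ⇒  (24)·a = 96  ⇒  a = 4.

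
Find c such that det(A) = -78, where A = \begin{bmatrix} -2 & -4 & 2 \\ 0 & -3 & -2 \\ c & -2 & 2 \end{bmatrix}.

Expanding along the column containing c, det(A) is linear in c: det(A) = (14)·c + (20).
Set (14)·c + (20) = -78  ⇒  (14)·c = -98  ⇒  c = -7.

-7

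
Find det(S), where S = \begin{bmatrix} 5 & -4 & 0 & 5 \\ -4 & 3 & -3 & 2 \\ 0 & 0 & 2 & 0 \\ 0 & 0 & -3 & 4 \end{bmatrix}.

S is block upper-triangular with a 2×2 block and a 2×2 block on the diagonal, so its determinant equals the product of the determinants of the diagonal blocks.
det of the 2×2 block = -1
det of the 2×2 block = 8
det = (-1)·(8) = -8

-8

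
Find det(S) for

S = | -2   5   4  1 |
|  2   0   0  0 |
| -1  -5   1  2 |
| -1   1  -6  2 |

|S| = -294

Expand along row 2 (it has 3 zeros):
  − (2) · M_21   where M_21 = det([5 4 1; -5 1 2; 1 -6 2]) = 147
det = (-1)·(2)·(147) = -294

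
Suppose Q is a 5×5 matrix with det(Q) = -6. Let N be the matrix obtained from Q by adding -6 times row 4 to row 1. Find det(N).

The determinant is -6.

Adding a multiple of one row to another leaves the determinant unchanged.
det(N) = (1)·(-6) = -6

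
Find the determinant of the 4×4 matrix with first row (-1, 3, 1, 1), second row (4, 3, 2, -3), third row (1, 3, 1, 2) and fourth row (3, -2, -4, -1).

Expand along row 1:
  + (-1) · M_11   where M_11 = det([3 2 -3; 3 1 2; -2 -4 -1]) = 49
  − (3) · M_12   where M_12 = det([4 2 -3; 1 1 2; 3 -4 -1]) = 63
  + (1) · M_13   where M_13 = det([4 3 -3; 1 3 2; 3 -2 -1]) = 58
  − (1) · M_14   where M_14 = det([4 3 2; 1 3 1; 3 -2 -4]) = -41
det = (+1)·(-1)·(49) + (-1)·(3)·(63) + (+1)·(1)·(58) + (-1)·(1)·(-41) = -139

-139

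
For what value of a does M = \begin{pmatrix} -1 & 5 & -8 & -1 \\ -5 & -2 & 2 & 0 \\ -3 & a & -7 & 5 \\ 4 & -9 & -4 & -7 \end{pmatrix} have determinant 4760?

Expanding along the row containing a, det(M) is linear in a: det(M) = (-282)·a + (4196).
Set (-282)·a + (4196) = 4760  ⇒  (-282)·a = 564  ⇒  a = -2.

-2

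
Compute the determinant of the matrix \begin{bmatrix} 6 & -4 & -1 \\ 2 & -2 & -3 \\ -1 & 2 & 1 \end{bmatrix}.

Expand along column 1:
  + 6 · |-2 -3; 2 1| = 6·(-2 − (-6)) = 24
  − 2 · |-4 -1; 2 1| = −2·(-4 − (-2)) = 4
  + (-1) · |-4 -1; -2 -3| = (-1)·(12 − 2) = -10
Sum: (24) + (4) + (-10) = 18

18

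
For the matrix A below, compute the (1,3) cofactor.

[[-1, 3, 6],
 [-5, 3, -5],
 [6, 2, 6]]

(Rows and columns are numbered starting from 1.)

Delete row 1 and column 3; the remaining 2×2 submatrix is [-5 3; 6 2].
Its determinant is (-5)·2 − 3·6 = -28.
The cofactor carries sign (−1)^(1+3) = +1, so C_{1,3} = +(-28) = -28.

-28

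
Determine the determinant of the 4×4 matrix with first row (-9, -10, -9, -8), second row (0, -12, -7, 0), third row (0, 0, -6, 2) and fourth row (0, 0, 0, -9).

The matrix is upper triangular, so the determinant is the product of the diagonal entries:
det = (-9) · (-12) · (-6) · (-9) = 5832

The determinant is 5832.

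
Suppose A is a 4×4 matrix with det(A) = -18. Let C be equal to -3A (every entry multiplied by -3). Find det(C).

det(C) = -1458

For a 4×4 matrix, det(-3A) = (-3)^4·det(A) = 81·det(A).
det(C) = (81)·(-18) = -1458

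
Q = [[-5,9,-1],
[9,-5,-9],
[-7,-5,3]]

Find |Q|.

704

Expand along row 1:
  + (-5) · |-5 -9; -5 3| = (-5)·(-15 − 45) = 300
  − 9 · |9 -9; -7 3| = −9·(27 − 63) = 324
  + (-1) · |9 -5; -7 -5| = (-1)·(-45 − 35) = 80
Sum: (300) + (324) + (80) = 704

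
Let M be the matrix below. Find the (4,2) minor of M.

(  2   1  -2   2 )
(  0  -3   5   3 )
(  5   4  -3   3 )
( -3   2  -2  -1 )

The minor is -32.

Delete row 4 and column 2; the remaining 3×3 submatrix is [2 -2 2; 0 5 3; 5 -3 3].
Its determinant is -32.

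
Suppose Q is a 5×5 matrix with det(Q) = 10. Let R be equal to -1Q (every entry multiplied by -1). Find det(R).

-10

For a 5×5 matrix, det(-1Q) = (-1)^5·det(Q) = -1·det(Q).
det(R) = (-1)·(10) = -10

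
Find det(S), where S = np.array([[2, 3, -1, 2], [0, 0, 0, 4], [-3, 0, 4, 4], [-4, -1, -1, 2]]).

The determinant is -208.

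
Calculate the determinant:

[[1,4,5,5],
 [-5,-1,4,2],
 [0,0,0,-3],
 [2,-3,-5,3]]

Expand along row 3 (it has 3 zeros):
  − (-3) · M_34   where M_34 = det([1 4 5; -5 -1 4; 2 -3 -5]) = 34
det = (-1)·(-3)·(34) = 102

102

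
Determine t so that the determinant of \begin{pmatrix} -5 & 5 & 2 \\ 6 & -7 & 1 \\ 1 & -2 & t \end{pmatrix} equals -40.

t = -5

Expanding along the row containing t, det(A) is linear in t: det(A) = (5)·t + (-15).
Set (5)·t + (-15) = -40  ⇒  (5)·t = -25  ⇒  t = -5.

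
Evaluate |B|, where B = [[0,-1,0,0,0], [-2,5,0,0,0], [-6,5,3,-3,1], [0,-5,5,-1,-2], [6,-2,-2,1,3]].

B is block lower-triangular with a 2×2 block and a 3×3 block on the diagonal, so its determinant equals the product of the determinants of the diagonal blocks.
det of the 2×2 block = -2
det of the 3×3 block = 33
det = (-2)·(33) = -66

The determinant is -66.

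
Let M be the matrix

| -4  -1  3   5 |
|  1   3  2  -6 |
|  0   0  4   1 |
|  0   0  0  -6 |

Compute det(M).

det(M) = 264

M is block upper-triangular with a 2×2 block and a 2×2 block on the diagonal, so its determinant equals the product of the determinants of the diagonal blocks.
det of the 2×2 block = -11
det of the 2×2 block = -24
det = (-11)·(-24) = 264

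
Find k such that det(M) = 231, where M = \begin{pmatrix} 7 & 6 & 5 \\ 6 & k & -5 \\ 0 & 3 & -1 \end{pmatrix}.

Expanding along the column containing k, det(M) is linear in k: det(M) = (-7)·k + (231).
Set (-7)·k + (231) = 231  ⇒  (-7)·k = 0  ⇒  k = 0.

0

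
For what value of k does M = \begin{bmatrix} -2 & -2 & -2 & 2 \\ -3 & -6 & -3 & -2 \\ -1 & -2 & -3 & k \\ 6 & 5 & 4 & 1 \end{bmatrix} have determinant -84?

k = 1

Expanding along the row containing k, det(M) is linear in k: det(M) = (12)·k + (-96).
Set (12)·k + (-96) = -84  ⇒  (12)·k = 12  ⇒  k = 1.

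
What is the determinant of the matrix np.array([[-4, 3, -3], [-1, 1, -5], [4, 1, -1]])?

-64

Expand along row 1:
  + (-4) · |1 -5; 1 -1| = (-4)·(-1 − (-5)) = -16
  − 3 · |-1 -5; 4 -1| = −3·(1 − (-20)) = -63
  + (-3) · |-1 1; 4 1| = (-3)·(-1 − 4) = 15
Sum: (-16) + (-63) + (15) = -64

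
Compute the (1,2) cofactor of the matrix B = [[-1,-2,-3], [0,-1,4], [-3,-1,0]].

-12

Delete row 1 and column 2; the remaining 2×2 submatrix is [0 4; -3 0].
Its determinant is 0·0 − 4·(-3) = 12.
The cofactor carries sign (−1)^(1+2) = −1, so C_{1,2} = −(12) = -12.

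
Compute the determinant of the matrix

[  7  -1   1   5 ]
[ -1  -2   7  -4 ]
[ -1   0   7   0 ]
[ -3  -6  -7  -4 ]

Expand along row 3 (it has 2 zeros):
  + (-1) · M_31   where M_31 = det([-1 1 5; -2 7 -4; -6 -7 -4]) = 352
  + (7) · M_33   where M_33 = det([7 -1 5; -1 -2 -4; -3 -6 -4]) = -120
det = (+1)·(-1)·(352) + (+1)·(7)·(-120) = -1192

The determinant is -1192.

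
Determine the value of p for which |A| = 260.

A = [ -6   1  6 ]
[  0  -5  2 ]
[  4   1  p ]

Expanding along the column containing p, det(A) is linear in p: det(A) = (30)·p + (140).
Set (30)·p + (140) = 260  ⇒  (30)·p = 120  ⇒  p = 4.

p = 4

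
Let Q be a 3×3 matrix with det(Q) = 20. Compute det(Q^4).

160000

det(Q^4) = (det Q)^4 = (20)^4 = 160000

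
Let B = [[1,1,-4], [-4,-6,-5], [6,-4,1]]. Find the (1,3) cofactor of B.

The cofactor is 52.

Delete row 1 and column 3; the remaining 2×2 submatrix is [-4 -6; 6 -4].
Its determinant is (-4)·(-4) − (-6)·6 = 52.
The cofactor carries sign (−1)^(1+3) = +1, so C_{1,3} = +(52) = 52.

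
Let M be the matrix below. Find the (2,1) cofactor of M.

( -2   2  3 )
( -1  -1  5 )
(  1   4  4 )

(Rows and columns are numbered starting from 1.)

4

Delete row 2 and column 1; the remaining 2×2 submatrix is [2 3; 4 4].
Its determinant is 2·4 − 3·4 = -4.
The cofactor carries sign (−1)^(2+1) = −1, so C_{2,1} = −(-4) = 4.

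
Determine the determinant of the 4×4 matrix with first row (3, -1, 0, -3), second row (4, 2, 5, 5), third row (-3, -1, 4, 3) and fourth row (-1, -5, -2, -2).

474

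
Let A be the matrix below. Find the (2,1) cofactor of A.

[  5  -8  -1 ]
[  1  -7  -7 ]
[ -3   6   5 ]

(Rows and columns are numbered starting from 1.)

The cofactor is 34.

Delete row 2 and column 1; the remaining 2×2 submatrix is [-8 -1; 6 5].
Its determinant is (-8)·5 − (-1)·6 = -34.
The cofactor carries sign (−1)^(2+1) = −1, so C_{2,1} = −(-34) = 34.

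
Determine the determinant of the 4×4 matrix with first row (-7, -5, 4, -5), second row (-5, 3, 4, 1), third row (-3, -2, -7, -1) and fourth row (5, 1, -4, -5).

Expand along row 1:
  + (-7) · M_11   where M_11 = det([3 4 1; -2 -7 -1; 1 -4 -5]) = 64
  − (-5) · M_12   where M_12 = det([-5 4 1; -3 -7 -1; 5 -4 -5]) = -188
  + (4) · M_13   where M_13 = det([-5 3 1; -3 -2 -1; 5 1 -5]) = -108
  − (-5) · M_14   where M_14 = det([-5 3 4; -3 -2 -7; 5 1 -4]) = -188
det = (+1)·(-7)·(64) + (-1)·(-5)·(-188) + (+1)·(4)·(-108) + (-1)·(-5)·(-188) = -2760

-2760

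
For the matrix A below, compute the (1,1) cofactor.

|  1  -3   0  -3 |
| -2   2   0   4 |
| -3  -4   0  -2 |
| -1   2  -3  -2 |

Delete row 1 and column 1; the remaining 3×3 submatrix is [2 0 4; -4 0 -2; 2 -3 -2].
Its determinant is 36.
The cofactor carries sign (−1)^(1+1) = +1, so C_{1,1} = +(36) = 36.

36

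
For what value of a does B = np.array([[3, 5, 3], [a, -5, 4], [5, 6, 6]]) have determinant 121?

a = -9

Expanding along the column containing a, det(B) is linear in a: det(B) = (-12)·a + (13).
Set (-12)·a + (13) = 121  ⇒  (-12)·a = 108  ⇒  a = -9.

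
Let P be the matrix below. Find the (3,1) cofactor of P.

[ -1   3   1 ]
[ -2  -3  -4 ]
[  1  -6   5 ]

The cofactor is -9.

Delete row 3 and column 1; the remaining 2×2 submatrix is [3 1; -3 -4].
Its determinant is 3·(-4) − 1·(-3) = -9.
The cofactor carries sign (−1)^(3+1) = +1, so C_{3,1} = +(-9) = -9.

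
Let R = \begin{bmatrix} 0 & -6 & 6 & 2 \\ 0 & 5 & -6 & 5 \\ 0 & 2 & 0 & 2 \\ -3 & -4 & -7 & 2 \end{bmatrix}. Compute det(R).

Expand along column 1 (it has 3 zeros):
  − (-3) · M_41   where M_41 = det([-6 6 2; 5 -6 5; 2 0 2]) = 96
det = (-1)·(-3)·(96) = 288

288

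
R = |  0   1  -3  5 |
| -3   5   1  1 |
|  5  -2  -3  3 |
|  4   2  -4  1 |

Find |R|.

Expand along row 1 (it has 1 zero):
  − (1) · M_12   where M_12 = det([-3 1 1; 5 -3 3; 4 -4 1]) = -28
  + (-3) · M_13   where M_13 = det([-3 5 1; 5 -2 3; 4 2 1]) = 77
  − (5) · M_14   where M_14 = det([-3 5 1; 5 -2 -3; 4 2 -4]) = 16
det = (-1)·(1)·(-28) + (+1)·(-3)·(77) + (-1)·(5)·(16) = -283

The determinant is -283.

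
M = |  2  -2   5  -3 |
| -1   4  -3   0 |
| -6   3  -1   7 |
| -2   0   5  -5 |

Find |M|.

Expand along row 2 (it has 1 zero):
  − (-1) · M_21   where M_21 = det([-2 5 -3; 3 -1 7; 0 5 -5]) = 90
  + (4) · M_22   where M_22 = det([2 5 -3; -6 -1 7; -2 5 -5]) = -184
  − (-3) · M_23   where M_23 = det([2 -2 -3; -6 3 7; -2 0 -5]) = 40
det = (-1)·(-1)·(90) + (+1)·(4)·(-184) + (-1)·(-3)·(40) = -526

-526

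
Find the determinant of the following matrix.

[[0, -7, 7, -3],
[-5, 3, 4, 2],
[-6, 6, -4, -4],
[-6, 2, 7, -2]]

Expand along row 1 (it has 1 zero):
  − (-7) · M_12   where M_12 = det([-5 4 2; -6 -4 -4; -6 7 -2]) = -264
  + (7) · M_13   where M_13 = det([-5 3 2; -6 6 -4; -6 2 -2]) = 104
  − (-3) · M_14   where M_14 = det([-5 3 4; -6 6 -4; -6 2 7]) = 44
det = (-1)·(-7)·(-264) + (+1)·(7)·(104) + (-1)·(-3)·(44) = -988

The determinant is -988.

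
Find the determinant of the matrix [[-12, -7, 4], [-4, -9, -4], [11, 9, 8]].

Expand along column 1:
  + (-12) · |-9 -4; 9 8| = (-12)·(-72 − (-36)) = 432
  − (-4) · |-7 4; 9 8| = −(-4)·(-56 − 36) = -368
  + 11 · |-7 4; -9 -4| = 11·(28 − (-36)) = 704
Sum: (432) + (-368) + (704) = 768

768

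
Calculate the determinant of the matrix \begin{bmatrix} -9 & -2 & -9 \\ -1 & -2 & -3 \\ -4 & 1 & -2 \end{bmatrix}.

Expand along column 1:
  + (-9) · |-2 -3; 1 -2| = (-9)·(4 − (-3)) = -63
  − (-1) · |-2 -9; 1 -2| = −(-1)·(4 − (-9)) = 13
  + (-4) · |-2 -9; -2 -3| = (-4)·(6 − 18) = 48
Sum: (-63) + (13) + (48) = -2

-2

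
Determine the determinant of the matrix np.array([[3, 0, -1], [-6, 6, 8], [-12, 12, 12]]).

-72

Expand along column 2:
  + 6 · |3 -1; -12 12| = 6·(36 − 12) = 144
  − 12 · |3 -1; -6 8| = −12·(24 − 6) = -216
Sum: (144) + (-216) = -72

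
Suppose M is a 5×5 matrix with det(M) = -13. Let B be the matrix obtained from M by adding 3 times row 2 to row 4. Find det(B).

Adding a multiple of one row to another leaves the determinant unchanged.
det(B) = (1)·(-13) = -13

-13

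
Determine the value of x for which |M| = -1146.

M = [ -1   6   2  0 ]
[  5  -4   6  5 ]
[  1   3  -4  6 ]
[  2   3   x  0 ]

0

Expanding along the column containing x, det(M) is linear in x: det(M) = (111)·x + (-1146).
Set (111)·x + (-1146) = -1146  ⇒  (111)·x = 0  ⇒  x = 0.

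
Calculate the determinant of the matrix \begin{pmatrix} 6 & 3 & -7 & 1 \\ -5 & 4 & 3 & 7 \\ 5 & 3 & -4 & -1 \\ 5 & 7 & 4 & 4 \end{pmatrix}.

940

Expand along row 1:
  + (6) · M_11   where M_11 = det([4 3 7; 3 -4 -1; 7 4 4]) = 175
  − (3) · M_12   where M_12 = det([-5 3 7; 5 -4 -1; 5 4 4]) = 265
  + (-7) · M_13   where M_13 = det([-5 4 7; 5 3 -1; 5 7 4]) = -55
  − (1) · M_14   where M_14 = det([-5 4 3; 5 3 -4; 5 7 4]) = -300
det = (+1)·(6)·(175) + (-1)·(3)·(265) + (+1)·(-7)·(-55) + (-1)·(1)·(-300) = 940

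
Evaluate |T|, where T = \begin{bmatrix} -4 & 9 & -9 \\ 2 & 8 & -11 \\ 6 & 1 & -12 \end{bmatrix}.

The determinant is 376.

Expand along row 1:
  + (-4) · |8 -11; 1 -12| = (-4)·(-96 − (-11)) = 340
  − 9 · |2 -11; 6 -12| = −9·(-24 − (-66)) = -378
  + (-9) · |2 8; 6 1| = (-9)·(2 − 48) = 414
Sum: (340) + (-378) + (414) = 376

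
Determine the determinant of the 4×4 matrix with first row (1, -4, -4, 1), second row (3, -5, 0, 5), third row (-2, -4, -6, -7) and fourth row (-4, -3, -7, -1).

493

Expand along row 2 (it has 1 zero):
  − (3) · M_21   where M_21 = det([-4 -4 1; -4 -6 -7; -3 -7 -1]) = 114
  + (-5) · M_22   where M_22 = det([1 -4 1; -2 -6 -7; -4 -7 -1]) = -157
  + (5) · M_24   where M_24 = det([1 -4 -4; -2 -4 -6; -4 -3 -7]) = 10
det = (-1)·(3)·(114) + (+1)·(-5)·(-157) + (+1)·(5)·(10) = 493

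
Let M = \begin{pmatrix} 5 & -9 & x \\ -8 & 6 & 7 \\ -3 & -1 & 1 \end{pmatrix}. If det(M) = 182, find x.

0

Expanding along the column containing x, det(M) is linear in x: det(M) = (26)·x + (182).
Set (26)·x + (182) = 182  ⇒  (26)·x = 0  ⇒  x = 0.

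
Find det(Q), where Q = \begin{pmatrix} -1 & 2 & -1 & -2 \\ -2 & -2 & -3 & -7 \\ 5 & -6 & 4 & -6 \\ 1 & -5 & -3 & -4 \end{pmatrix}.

Expand along row 1:
  + (-1) · M_11   where M_11 = det([-2 -3 -7; -6 4 -6; -5 -3 -4]) = -216
  − (2) · M_12   where M_12 = det([-2 -3 -7; 5 4 -6; 1 -3 -4]) = 159
  + (-1) · M_13   where M_13 = det([-2 -2 -7; 5 -6 -6; 1 -5 -4]) = 117
  − (-2) · M_14   where M_14 = det([-2 -2 -3; 5 -6 4; 1 -5 -3]) = -57
det = (+1)·(-1)·(-216) + (-1)·(2)·(159) + (+1)·(-1)·(117) + (-1)·(-2)·(-57) = -333

-333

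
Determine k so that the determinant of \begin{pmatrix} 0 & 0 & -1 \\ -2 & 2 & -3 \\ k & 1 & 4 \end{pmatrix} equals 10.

Expanding along the column containing k, det(M) is linear in k: det(M) = (2)·k + (2).
Set (2)·k + (2) = 10  ⇒  (2)·k = 8  ⇒  k = 4.

k = 4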